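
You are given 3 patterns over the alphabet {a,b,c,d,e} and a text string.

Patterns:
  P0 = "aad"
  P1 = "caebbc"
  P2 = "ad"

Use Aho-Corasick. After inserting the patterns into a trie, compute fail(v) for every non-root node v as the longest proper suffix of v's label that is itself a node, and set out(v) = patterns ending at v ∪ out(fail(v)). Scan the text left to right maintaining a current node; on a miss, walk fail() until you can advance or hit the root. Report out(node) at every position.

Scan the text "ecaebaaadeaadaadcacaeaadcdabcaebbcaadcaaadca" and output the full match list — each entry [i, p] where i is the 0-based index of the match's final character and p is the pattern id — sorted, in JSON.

Construct AC machine:
Trie (insert patterns):
  n0 'ε': a→1 c→4
  n1 'a': a→2 d→10
  n2 'aa': d→3
  n3 'aad': ·  [P0 ends]
  n4 'c': a→5
  n5 'ca': e→6
  n6 'cae': b→7
  n7 'caeb': b→8
  n8 'caebb': c→9
  n9 'caebbc': ·  [P1 ends]
  n10 'ad': ·  [P2 ends]

BFS fail/out derivation:
  n1('a'): parent n0 fail=0; on 'a' 0 → fail=0;  out ∅∪∅=∅
  n4('c'): parent n0 fail=0; on 'c' 0 → fail=0;  out ∅∪∅=∅
  n2('aa'): parent n1 fail=0; on 'a' 0 → fail=1;  out ∅∪∅=∅
  n5('ca'): parent n4 fail=0; on 'a' 0 → fail=1;  out ∅∪∅=∅
  n10('ad'): parent n1 fail=0; on 'd' 0 → fail=0;  out {2}∪∅={2}
  n3('aad'): parent n2 fail=1; on 'd' 1 → fail=10;  out {0}∪{2}={0,2}
  n6('cae'): parent n5 fail=1; on 'e' 1→0 → fail=0;  out ∅∪∅=∅
  n7('caeb'): parent n6 fail=0; on 'b' 0 → fail=0;  out ∅∪∅=∅
  n8('caebb'): parent n7 fail=0; on 'b' 0 → fail=0;  out ∅∪∅=∅
  n9('caebbc'): parent n8 fail=0; on 'c' 0 → fail=4;  out {1}∪∅={1}

Scan:
i=0 'e': node 0→0
i=1 'c': node 0→4
i=2 'a': node 4→5
i=3 'e': node 5→6
i=4 'b': node 6→7
i=5 'a': node 7→1 ·f
i=6 'a': node 1→2
i=7 'a': node 2→2 ·f
i=8 'd': node 2→3  emit P0@[6:8],P2@[7:8]
i=9 'e': node 3→0 ·f
i=10 'a': node 0→1
i=11 'a': node 1→2
i=12 'd': node 2→3  emit P0@[10:12],P2@[11:12]
i=13 'a': node 3→1 ·f
i=14 'a': node 1→2
i=15 'd': node 2→3  emit P0@[13:15],P2@[14:15]
i=16 'c': node 3→4 ·f
i=17 'a': node 4→5
i=18 'c': node 5→4 ·f
i=19 'a': node 4→5
i=20 'e': node 5→6
i=21 'a': node 6→1 ·f
i=22 'a': node 1→2
i=23 'd': node 2→3  emit P0@[21:23],P2@[22:23]
i=24 'c': node 3→4 ·f
i=25 'd': node 4→0 ·f
i=26 'a': node 0→1
i=27 'b': node 1→0 ·f
i=28 'c': node 0→4
i=29 'a': node 4→5
i=30 'e': node 5→6
i=31 'b': node 6→7
i=32 'b': node 7→8
i=33 'c': node 8→9  emit P1@[28:33]
i=34 'a': node 9→5 ·f
i=35 'a': node 5→2 ·f
i=36 'd': node 2→3  emit P0@[34:36],P2@[35:36]
i=37 'c': node 3→4 ·f
i=38 'a': node 4→5
i=39 'a': node 5→2 ·f
i=40 'a': node 2→2 ·f
i=41 'd': node 2→3  emit P0@[39:41],P2@[40:41]
i=42 'c': node 3→4 ·f
i=43 'a': node 4→5

Result: [[8,0],[8,2],[12,0],[12,2],[15,0],[15,2],[23,0],[23,2],[33,1],[36,0],[36,2],[41,0],[41,2]]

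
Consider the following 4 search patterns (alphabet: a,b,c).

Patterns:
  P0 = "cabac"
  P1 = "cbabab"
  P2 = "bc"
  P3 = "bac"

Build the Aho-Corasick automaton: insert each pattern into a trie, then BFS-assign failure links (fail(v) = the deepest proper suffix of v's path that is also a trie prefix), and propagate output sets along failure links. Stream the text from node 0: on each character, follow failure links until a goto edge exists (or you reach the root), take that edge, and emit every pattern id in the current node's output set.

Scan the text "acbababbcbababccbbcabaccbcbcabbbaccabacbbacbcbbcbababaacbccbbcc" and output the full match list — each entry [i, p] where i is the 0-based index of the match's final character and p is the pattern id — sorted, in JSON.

Build:
Trie (insert patterns):
  n0 'ε': b→11 c→1
  n1 'c': a→2 b→6
  n2 'ca': b→3
  n3 'cab': a→4
  n4 'caba': c→5
  n5 'cabac': ·  ←P0
  n6 'cb': a→7
  n7 'cba': b→8
  n8 'cbab': a→9
  n9 'cbaba': b→10
  n10 'cbabab': ·  ←P1
  n11 'b': a→13 c→12
  n12 'bc': ·  ←P2
  n13 'ba': c→14
  n14 'bac': ·  ←P3

BFS fail/out derivation:
  fail(1) 'c': from fail(0)=0 chase 'c': 0 ⇒ 0;  out=∅∪out(0)=∅
  fail(11) 'b': from fail(0)=0 chase 'b': 0 ⇒ 0;  out=∅∪out(0)=∅
  fail(2) 'ca': from fail(1)=0 chase 'a': 0 ⇒ 0;  out=∅∪out(0)=∅
  fail(6) 'cb': from fail(1)=0 chase 'b': 0 ⇒ 11;  out=∅∪out(11)=∅
  fail(12) 'bc': from fail(11)=0 chase 'c': 0 ⇒ 1;  out={2}∪out(1)={2}
  fail(13) 'ba': from fail(11)=0 chase 'a': 0 ⇒ 0;  out=∅∪out(0)=∅
  fail(3) 'cab': from fail(2)=0 chase 'b': 0 ⇒ 11;  out=∅∪out(11)=∅
  fail(7) 'cba': from fail(6)=11 chase 'a': 11 ⇒ 13;  out=∅∪out(13)=∅
  fail(14) 'bac': from fail(13)=0 chase 'c': 0 ⇒ 1;  out={3}∪out(1)={3}
  fail(4) 'caba': from fail(3)=11 chase 'a': 11 ⇒ 13;  out=∅∪out(13)=∅
  fail(8) 'cbab': from fail(7)=13 chase 'b': 13→0 ⇒ 11;  out=∅∪out(11)=∅
  fail(5) 'cabac': from fail(4)=13 chase 'c': 13 ⇒ 14;  out={0}∪out(14)={0,3}
  fail(9) 'cbaba': from fail(8)=11 chase 'a': 11 ⇒ 13;  out=∅∪out(13)=∅
  fail(10) 'cbabab': from fail(9)=13 chase 'b': 13→0 ⇒ 11;  out={1}∪out(11)={1}

Scan:
pos 0 'a': at 0
pos 1 'c': at 1
pos 2 'b': at 6
pos 3 'a': at 7
pos 4 'b': at 8
pos 5 'a': at 9
pos 6 'b': at 10  → match P1@[1:6]
pos 7 'b': at 11 ·f
pos 8 'c': at 12  → match P2@[7:8]
pos 9 'b': at 6 ·f
pos 10 'a': at 7
pos 11 'b': at 8
pos 12 'a': at 9
pos 13 'b': at 10  → match P1@[8:13]
pos 14 'c': at 12 ·f  → match P2@[13:14]
pos 15 'c': at 1 ·f
pos 16 'b': at 6
pos 17 'b': at 11 ·f
pos 18 'c': at 12  → match P2@[17:18]
pos 19 'a': at 2 ·f
pos 20 'b': at 3
pos 21 'a': at 4
pos 22 'c': at 5  → match P0@[18:22],P3@[20:22]
pos 23 'c': at 1 ·f
pos 24 'b': at 6
pos 25 'c': at 12 ·f  → match P2@[24:25]
pos 26 'b': at 6 ·f
pos 27 'c': at 12 ·f  → match P2@[26:27]
pos 28 'a': at 2 ·f
pos 29 'b': at 3
pos 30 'b': at 11 ·f
pos 31 'b': at 11 ·f
pos 32 'a': at 13
pos 33 'c': at 14  → match P3@[31:33]
pos 34 'c': at 1 ·f
pos 35 'a': at 2
pos 36 'b': at 3
pos 37 'a': at 4
pos 38 'c': at 5  → match P0@[34:38],P3@[36:38]
pos 39 'b': at 6 ·f
pos 40 'b': at 11 ·f
pos 41 'a': at 13
pos 42 'c': at 14  → match P3@[40:42]
pos 43 'b': at 6 ·f
pos 44 'c': at 12 ·f  → match P2@[43:44]
pos 45 'b': at 6 ·f
pos 46 'b': at 11 ·f
pos 47 'c': at 12  → match P2@[46:47]
pos 48 'b': at 6 ·f
pos 49 'a': at 7
pos 50 'b': at 8
pos 51 'a': at 9
pos 52 'b': at 10  → match P1@[47:52]
pos 53 'a': at 13 ·f
pos 54 'a': at 0 ·f
pos 55 'c': at 1
pos 56 'b': at 6
pos 57 'c': at 12 ·f  → match P2@[56:57]
pos 58 'c': at 1 ·f
pos 59 'b': at 6
pos 60 'b': at 11 ·f
pos 61 'c': at 12  → match P2@[60:61]
pos 62 'c': at 1 ·f

All matches (sorted): [[6,1],[8,2],[13,1],[14,2],[18,2],[22,0],[22,3],[25,2],[27,2],[33,3],[38,0],[38,3],[42,3],[44,2],[47,2],[52,1],[57,2],[61,2]]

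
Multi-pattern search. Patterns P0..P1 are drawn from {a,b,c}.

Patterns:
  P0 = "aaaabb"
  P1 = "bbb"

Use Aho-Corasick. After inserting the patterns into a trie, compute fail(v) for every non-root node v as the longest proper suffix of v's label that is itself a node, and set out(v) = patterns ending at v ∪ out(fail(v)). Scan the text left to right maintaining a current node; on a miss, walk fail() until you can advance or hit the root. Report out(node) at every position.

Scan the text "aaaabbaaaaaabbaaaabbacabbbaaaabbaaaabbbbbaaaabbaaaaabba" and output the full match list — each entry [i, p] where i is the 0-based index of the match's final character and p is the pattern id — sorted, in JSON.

Build:
Trie (insert patterns):
  n0 'ε': a→1 b→7
  n1 'a': a→2
  n2 'aa': a→3
  n3 'aaa': a→4
  n4 'aaaa': b→5
  n5 'aaaab': b→6
  n6 'aaaabb': ·  [P0 ends]
  n7 'b': b→8
  n8 'bb': b→9
  n9 'bbb': ·  [P1 ends]

Failure links (BFS by depth):
  n1('a'): parent n0 fail=0; on 'a' 0 → fail=0;  out ∅∪∅=∅
  n7('b'): parent n0 fail=0; on 'b' 0 → fail=0;  out ∅∪∅=∅
  n2('aa'): parent n1 fail=0; on 'a' 0 → fail=1;  out ∅∪∅=∅
  n8('bb'): parent n7 fail=0; on 'b' 0 → fail=7;  out ∅∪∅=∅
  n3('aaa'): parent n2 fail=1; on 'a' 1 → fail=2;  out ∅∪∅=∅
  n9('bbb'): parent n8 fail=7; on 'b' 7 → fail=8;  out {1}∪∅={1}
  n4('aaaa'): parent n3 fail=2; on 'a' 2 → fail=3;  out ∅∪∅=∅
  n5('aaaab'): parent n4 fail=3; on 'b' 3→2→1→0 → fail=7;  out ∅∪∅=∅
  n6('aaaabb'): parent n5 fail=7; on 'b' 7 → fail=8;  out {0}∪∅={0}

Scan:
i=0 'a': node 0→1
i=1 'a': node 1→2
i=2 'a': node 2→3
i=3 'a': node 3→4
i=4 'b': node 4→5
i=5 'b': node 5→6  emit P0@[0:5]
i=6 'a': node 6→1 ·f
i=7 'a': node 1→2
i=8 'a': node 2→3
i=9 'a': node 3→4
i=10 'a': node 4→4 ·f
i=11 'a': node 4→4 ·f
i=12 'b': node 4→5
i=13 'b': node 5→6  emit P0@[8:13]
i=14 'a': node 6→1 ·f
i=15 'a': node 1→2
i=16 'a': node 2→3
i=17 'a': node 3→4
i=18 'b': node 4→5
i=19 'b': node 5→6  emit P0@[14:19]
i=20 'a': node 6→1 ·f
i=21 'c': node 1→0 ·f
i=22 'a': node 0→1
i=23 'b': node 1→7 ·f
i=24 'b': node 7→8
i=25 'b': node 8→9  emit P1@[23:25]
i=26 'a': node 9→1 ·f
i=27 'a': node 1→2
i=28 'a': node 2→3
i=29 'a': node 3→4
i=30 'b': node 4→5
i=31 'b': node 5→6  emit P0@[26:31]
i=32 'a': node 6→1 ·f
i=33 'a': node 1→2
i=34 'a': node 2→3
i=35 'a': node 3→4
i=36 'b': node 4→5
i=37 'b': node 5→6  emit P0@[32:37]
i=38 'b': node 6→9 ·f  emit P1@[36:38]
i=39 'b': node 9→9 ·f  emit P1@[37:39]
i=40 'b': node 9→9 ·f  emit P1@[38:40]
i=41 'a': node 9→1 ·f
i=42 'a': node 1→2
i=43 'a': node 2→3
i=44 'a': node 3→4
i=45 'b': node 4→5
i=46 'b': node 5→6  emit P0@[41:46]
i=47 'a': node 6→1 ·f
i=48 'a': node 1→2
i=49 'a': node 2→3
i=50 'a': node 3→4
i=51 'a': node 4→4 ·f
i=52 'b': node 4→5
i=53 'b': node 5→6  emit P0@[48:53]
i=54 'a': node 6→1 ·f

Matches: [[5,0],[13,0],[19,0],[25,1],[31,0],[37,0],[38,1],[39,1],[40,1],[46,0],[53,0]]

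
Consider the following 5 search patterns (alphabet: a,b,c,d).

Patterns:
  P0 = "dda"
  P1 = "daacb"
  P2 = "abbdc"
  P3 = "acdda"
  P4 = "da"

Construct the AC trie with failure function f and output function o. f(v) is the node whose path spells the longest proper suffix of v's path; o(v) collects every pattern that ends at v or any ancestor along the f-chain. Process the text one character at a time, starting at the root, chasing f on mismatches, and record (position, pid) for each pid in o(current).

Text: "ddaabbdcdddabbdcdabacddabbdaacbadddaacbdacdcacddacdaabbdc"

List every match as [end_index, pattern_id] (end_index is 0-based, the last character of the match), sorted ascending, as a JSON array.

Build automaton:
Trie (insert patterns):
  0='ε' goto a→8 d→1
  1='d' goto a→4 d→2
  2='dd' goto a→3
  3='dda' goto ·  [P0 ends]
  4='da' goto a→5  [P4 ends]
  5='daa' goto c→6
  6='daac' goto b→7
  7='daacb' goto ·  [P1 ends]
  8='a' goto b→9 c→13
  9='ab' goto b→10
  10='abb' goto d→11
  11='abbd' goto c→12
  12='abbdc' goto ·  [P2 ends]
  13='ac' goto d→14
  14='acd' goto d→15
  15='acdd' goto a→16
  16='acdda' goto ·  [P3 ends]

BFS fail/out derivation:
  fail(1) 'd': from fail(0)=0 chase 'd': 0 ⇒ 0;  out=∅∪out(0)=∅
  fail(8) 'a': from fail(0)=0 chase 'a': 0 ⇒ 0;  out=∅∪out(0)=∅
  fail(2) 'dd': from fail(1)=0 chase 'd': 0 ⇒ 1;  out=∅∪out(1)=∅
  fail(4) 'da': from fail(1)=0 chase 'a': 0 ⇒ 8;  out={4}∪out(8)={4}
  fail(9) 'ab': from fail(8)=0 chase 'b': 0 ⇒ 0;  out=∅∪out(0)=∅
  fail(13) 'ac': from fail(8)=0 chase 'c': 0 ⇒ 0;  out=∅∪out(0)=∅
  fail(3) 'dda': from fail(2)=1 chase 'a': 1 ⇒ 4;  out={0}∪out(4)={0,4}
  fail(5) 'daa': from fail(4)=8 chase 'a': 8→0 ⇒ 8;  out=∅∪out(8)=∅
  fail(10) 'abb': from fail(9)=0 chase 'b': 0 ⇒ 0;  out=∅∪out(0)=∅
  fail(14) 'acd': from fail(13)=0 chase 'd': 0 ⇒ 1;  out=∅∪out(1)=∅
  fail(6) 'daac': from fail(5)=8 chase 'c': 8 ⇒ 13;  out=∅∪out(13)=∅
  fail(11) 'abbd': from fail(10)=0 chase 'd': 0 ⇒ 1;  out=∅∪out(1)=∅
  fail(15) 'acdd': from fail(14)=1 chase 'd': 1 ⇒ 2;  out=∅∪out(2)=∅
  fail(7) 'daacb': from fail(6)=13 chase 'b': 13→0 ⇒ 0;  out={1}∪out(0)={1}
  fail(12) 'abbdc': from fail(11)=1 chase 'c': 1→0 ⇒ 0;  out={2}∪out(0)={2}
  fail(16) 'acdda': from fail(15)=2 chase 'a': 2 ⇒ 3;  out={3}∪out(3)={0,3,4}

Text stream:
[0] read 'd'  n0⇒n1
[1] read 'd'  n1⇒n2
[2] read 'a'  n2⇒n3  ** P0@[0:2],P4@[1:2]
[3] read 'a'  n3⇒n5 (via fail)
[4] read 'b'  n5⇒n9 (via fail)
[5] read 'b'  n9⇒n10
[6] read 'd'  n10⇒n11
[7] read 'c'  n11⇒n12  ** P2@[3:7]
[8] read 'd'  n12⇒n1 (via fail)
[9] read 'd'  n1⇒n2
[10] read 'd'  n2⇒n2 (via fail)
[11] read 'a'  n2⇒n3  ** P0@[9:11],P4@[10:11]
[12] read 'b'  n3⇒n9 (via fail)
[13] read 'b'  n9⇒n10
[14] read 'd'  n10⇒n11
[15] read 'c'  n11⇒n12  ** P2@[11:15]
[16] read 'd'  n12⇒n1 (via fail)
[17] read 'a'  n1⇒n4  ** P4@[16:17]
[18] read 'b'  n4⇒n9 (via fail)
[19] read 'a'  n9⇒n8 (via fail)
[20] read 'c'  n8⇒n13
[21] read 'd'  n13⇒n14
[22] read 'd'  n14⇒n15
[23] read 'a'  n15⇒n16  ** P0@[21:23],P3@[19:23],P4@[22:23]
[24] read 'b'  n16⇒n9 (via fail)
[25] read 'b'  n9⇒n10
[26] read 'd'  n10⇒n11
[27] read 'a'  n11⇒n4 (via fail)  ** P4@[26:27]
[28] read 'a'  n4⇒n5
[29] read 'c'  n5⇒n6
[30] read 'b'  n6⇒n7  ** P1@[26:30]
[31] read 'a'  n7⇒n8 (via fail)
[32] read 'd'  n8⇒n1 (via fail)
[33] read 'd'  n1⇒n2
[34] read 'd'  n2⇒n2 (via fail)
[35] read 'a'  n2⇒n3  ** P0@[33:35],P4@[34:35]
[36] read 'a'  n3⇒n5 (via fail)
[37] read 'c'  n5⇒n6
[38] read 'b'  n6⇒n7  ** P1@[34:38]
[39] read 'd'  n7⇒n1 (via fail)
[40] read 'a'  n1⇒n4  ** P4@[39:40]
[41] read 'c'  n4⇒n13 (via fail)
[42] read 'd'  n13⇒n14
[43] read 'c'  n14⇒n0 (via fail)
[44] read 'a'  n0⇒n8
[45] read 'c'  n8⇒n13
[46] read 'd'  n13⇒n14
[47] read 'd'  n14⇒n15
[48] read 'a'  n15⇒n16  ** P0@[46:48],P3@[44:48],P4@[47:48]
[49] read 'c'  n16⇒n13 (via fail)
[50] read 'd'  n13⇒n14
[51] read 'a'  n14⇒n4 (via fail)  ** P4@[50:51]
[52] read 'a'  n4⇒n5
[53] read 'b'  n5⇒n9 (via fail)
[54] read 'b'  n9⇒n10
[55] read 'd'  n10⇒n11
[56] read 'c'  n11⇒n12  ** P2@[52:56]

Result: [[2,0],[2,4],[7,2],[11,0],[11,4],[15,2],[17,4],[23,0],[23,3],[23,4],[27,4],[30,1],[35,0],[35,4],[38,1],[40,4],[48,0],[48,3],[48,4],[51,4],[56,2]]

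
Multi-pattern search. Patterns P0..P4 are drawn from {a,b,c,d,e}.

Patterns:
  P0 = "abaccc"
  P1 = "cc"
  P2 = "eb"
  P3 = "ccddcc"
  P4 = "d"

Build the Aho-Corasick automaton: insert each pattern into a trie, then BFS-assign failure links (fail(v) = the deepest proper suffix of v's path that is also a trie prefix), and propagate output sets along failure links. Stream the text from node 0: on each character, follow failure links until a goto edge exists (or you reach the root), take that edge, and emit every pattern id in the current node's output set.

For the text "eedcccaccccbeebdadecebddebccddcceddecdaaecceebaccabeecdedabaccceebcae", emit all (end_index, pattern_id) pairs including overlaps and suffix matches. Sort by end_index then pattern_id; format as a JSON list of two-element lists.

Build:
Trie nodes:
  0='ε' goto a→1 c→7 d→15 e→9
  1='a' goto b→2
  2='ab' goto a→3
  3='aba' goto c→4
  4='abac' goto c→5
  5='abacc' goto c→6
  6='abaccc' goto ·  ←P0
  7='c' goto c→8
  8='cc' goto d→11  ←P1
  9='e' goto b→10
  10='eb' goto ·  ←P2
  11='ccd' goto d→12
  12='ccdd' goto c→13
  13='ccddc' goto c→14
  14='ccddcc' goto ·  ←P3
  15='d' goto ·  ←P4

BFS fail/out derivation:
  n1('a'): parent n0 fail=0; on 'a' 0 → fail=0;  out ∅∪∅=∅
  n7('c'): parent n0 fail=0; on 'c' 0 → fail=0;  out ∅∪∅=∅
  n9('e'): parent n0 fail=0; on 'e' 0 → fail=0;  out ∅∪∅=∅
  n15('d'): parent n0 fail=0; on 'd' 0 → fail=0;  out {4}∪∅={4}
  n2('ab'): parent n1 fail=0; on 'b' 0 → fail=0;  out ∅∪∅=∅
  n8('cc'): parent n7 fail=0; on 'c' 0 → fail=7;  out {1}∪∅={1}
  n10('eb'): parent n9 fail=0; on 'b' 0 → fail=0;  out {2}∪∅={2}
  n3('aba'): parent n2 fail=0; on 'a' 0 → fail=1;  out ∅∪∅=∅
  n11('ccd'): parent n8 fail=7; on 'd' 7→0 → fail=15;  out ∅∪{4}={4}
  n4('abac'): parent n3 fail=1; on 'c' 1→0 → fail=7;  out ∅∪∅=∅
  n12('ccdd'): parent n11 fail=15; on 'd' 15→0 → fail=15;  out ∅∪{4}={4}
  n5('abacc'): parent n4 fail=7; on 'c' 7 → fail=8;  out ∅∪{1}={1}
  n13('ccddc'): parent n12 fail=15; on 'c' 15→0 → fail=7;  out ∅∪∅=∅
  n6('abaccc'): parent n5 fail=8; on 'c' 8→7 → fail=8;  out {0}∪{1}={0,1}
  n14('ccddcc'): parent n13 fail=7; on 'c' 7 → fail=8;  out {3}∪{1}={1,3}

Run:
[0] read 'e'  n0⇒n9
[1] read 'e'  n9⇒n9 ·f
[2] read 'd'  n9⇒n15 ·f  ** P4@[2:2]
[3] read 'c'  n15⇒n7 ·f
[4] read 'c'  n7⇒n8  ** P1@[3:4]
[5] read 'c'  n8⇒n8 ·f  ** P1@[4:5]
[6] read 'a'  n8⇒n1 ·f
[7] read 'c'  n1⇒n7 ·f
[8] read 'c'  n7⇒n8  ** P1@[7:8]
[9] read 'c'  n8⇒n8 ·f  ** P1@[8:9]
[10] read 'c'  n8⇒n8 ·f  ** P1@[9:10]
[11] read 'b'  n8⇒n0 ·f
[12] read 'e'  n0⇒n9
[13] read 'e'  n9⇒n9 ·f
[14] read 'b'  n9⇒n10  ** P2@[13:14]
[15] read 'd'  n10⇒n15 ·f  ** P4@[15:15]
[16] read 'a'  n15⇒n1 ·f
[17] read 'd'  n1⇒n15 ·f  ** P4@[17:17]
[18] read 'e'  n15⇒n9 ·f
[19] read 'c'  n9⇒n7 ·f
[20] read 'e'  n7⇒n9 ·f
[21] read 'b'  n9⇒n10  ** P2@[20:21]
[22] read 'd'  n10⇒n15 ·f  ** P4@[22:22]
[23] read 'd'  n15⇒n15 ·f  ** P4@[23:23]
[24] read 'e'  n15⇒n9 ·f
[25] read 'b'  n9⇒n10  ** P2@[24:25]
[26] read 'c'  n10⇒n7 ·f
[27] read 'c'  n7⇒n8  ** P1@[26:27]
[28] read 'd'  n8⇒n11  ** P4@[28:28]
[29] read 'd'  n11⇒n12  ** P4@[29:29]
[30] read 'c'  n12⇒n13
[31] read 'c'  n13⇒n14  ** P1@[30:31],P3@[26:31]
[32] read 'e'  n14⇒n9 ·f
[33] read 'd'  n9⇒n15 ·f  ** P4@[33:33]
[34] read 'd'  n15⇒n15 ·f  ** P4@[34:34]
[35] read 'e'  n15⇒n9 ·f
[36] read 'c'  n9⇒n7 ·f
[37] read 'd'  n7⇒n15 ·f  ** P4@[37:37]
[38] read 'a'  n15⇒n1 ·f
[39] read 'a'  n1⇒n1 ·f
[40] read 'e'  n1⇒n9 ·f
[41] read 'c'  n9⇒n7 ·f
[42] read 'c'  n7⇒n8  ** P1@[41:42]
[43] read 'e'  n8⇒n9 ·f
[44] read 'e'  n9⇒n9 ·f
[45] read 'b'  n9⇒n10  ** P2@[44:45]
[46] read 'a'  n10⇒n1 ·f
[47] read 'c'  n1⇒n7 ·f
[48] read 'c'  n7⇒n8  ** P1@[47:48]
[49] read 'a'  n8⇒n1 ·f
[50] read 'b'  n1⇒n2
[51] read 'e'  n2⇒n9 ·f
[52] read 'e'  n9⇒n9 ·f
[53] read 'c'  n9⇒n7 ·f
[54] read 'd'  n7⇒n15 ·f  ** P4@[54:54]
[55] read 'e'  n15⇒n9 ·f
[56] read 'd'  n9⇒n15 ·f  ** P4@[56:56]
[57] read 'a'  n15⇒n1 ·f
[58] read 'b'  n1⇒n2
[59] read 'a'  n2⇒n3
[60] read 'c'  n3⇒n4
[61] read 'c'  n4⇒n5  ** P1@[60:61]
[62] read 'c'  n5⇒n6  ** P0@[57:62],P1@[61:62]
[63] read 'e'  n6⇒n9 ·f
[64] read 'e'  n9⇒n9 ·f
[65] read 'b'  n9⇒n10  ** P2@[64:65]
[66] read 'c'  n10⇒n7 ·f
[67] read 'a'  n7⇒n1 ·f
[68] read 'e'  n1⇒n9 ·f

Matches: [[2,4],[4,1],[5,1],[8,1],[9,1],[10,1],[14,2],[15,4],[17,4],[21,2],[22,4],[23,4],[25,2],[27,1],[28,4],[29,4],[31,1],[31,3],[33,4],[34,4],[37,4],[42,1],[45,2],[48,1],[54,4],[56,4],[61,1],[62,0],[62,1],[65,2]]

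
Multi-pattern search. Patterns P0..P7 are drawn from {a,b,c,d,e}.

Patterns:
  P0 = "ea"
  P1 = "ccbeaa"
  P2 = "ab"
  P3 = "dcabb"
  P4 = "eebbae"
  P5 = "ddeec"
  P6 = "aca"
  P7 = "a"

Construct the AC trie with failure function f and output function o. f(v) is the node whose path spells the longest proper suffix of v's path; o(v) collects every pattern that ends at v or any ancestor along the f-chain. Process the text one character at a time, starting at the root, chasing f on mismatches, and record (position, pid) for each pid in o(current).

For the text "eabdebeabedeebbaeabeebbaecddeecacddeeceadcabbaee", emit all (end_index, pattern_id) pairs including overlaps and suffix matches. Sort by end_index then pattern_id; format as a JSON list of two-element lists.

Construct AC machine:
Trie (insert patterns):
  0='ε' goto a→9 c→3 d→11 e→1
  1='e' goto a→2 e→16
  2='ea' goto ·  [P0 ends]
  3='c' goto c→4
  4='cc' goto b→5
  5='ccb' goto e→6
  6='ccbe' goto a→7
  7='ccbea' goto a→8
  8='ccbeaa' goto ·  [P1 ends]
  9='a' goto b→10 c→25  [P7 ends]
  10='ab' goto ·  [P2 ends]
  11='d' goto c→12 d→21
  12='dc' goto a→13
  13='dca' goto b→14
  14='dcab' goto b→15
  15='dcabb' goto ·  [P3 ends]
  16='ee' goto b→17
  17='eeb' goto b→18
  18='eebb' goto a→19
  19='eebba' goto e→20
  20='eebbae' goto ·  [P4 ends]
  21='dd' goto e→22
  22='dde' goto e→23
  23='ddee' goto c→24
  24='ddeec' goto ·  [P5 ends]
  25='ac' goto a→26
  26='aca' goto ·  [P6 ends]

BFS fail/out derivation:
  n1('e'): parent n0 fail=0; on 'e' 0 → fail=0;  out ∅∪∅=∅
  n3('c'): parent n0 fail=0; on 'c' 0 → fail=0;  out ∅∪∅=∅
  n9('a'): parent n0 fail=0; on 'a' 0 → fail=0;  out {7}∪∅={7}
  n11('d'): parent n0 fail=0; on 'd' 0 → fail=0;  out ∅∪∅=∅
  n2('ea'): parent n1 fail=0; on 'a' 0 → fail=9;  out {0}∪{7}={0,7}
  n4('cc'): parent n3 fail=0; on 'c' 0 → fail=3;  out ∅∪∅=∅
  n10('ab'): parent n9 fail=0; on 'b' 0 → fail=0;  out {2}∪∅={2}
  n12('dc'): parent n11 fail=0; on 'c' 0 → fail=3;  out ∅∪∅=∅
  n16('ee'): parent n1 fail=0; on 'e' 0 → fail=1;  out ∅∪∅=∅
  n21('dd'): parent n11 fail=0; on 'd' 0 → fail=11;  out ∅∪∅=∅
  n25('ac'): parent n9 fail=0; on 'c' 0 → fail=3;  out ∅∪∅=∅
  n5('ccb'): parent n4 fail=3; on 'b' 3→0 → fail=0;  out ∅∪∅=∅
  n13('dca'): parent n12 fail=3; on 'a' 3→0 → fail=9;  out ∅∪{7}={7}
  n17('eeb'): parent n16 fail=1; on 'b' 1→0 → fail=0;  out ∅∪∅=∅
  n22('dde'): parent n21 fail=11; on 'e' 11→0 → fail=1;  out ∅∪∅=∅
  n26('aca'): parent n25 fail=3; on 'a' 3→0 → fail=9;  out {6}∪{7}={6,7}
  n6('ccbe'): parent n5 fail=0; on 'e' 0 → fail=1;  out ∅∪∅=∅
  n14('dcab'): parent n13 fail=9; on 'b' 9 → fail=10;  out ∅∪{2}={2}
  n18('eebb'): parent n17 fail=0; on 'b' 0 → fail=0;  out ∅∪∅=∅
  n23('ddee'): parent n22 fail=1; on 'e' 1 → fail=16;  out ∅∪∅=∅
  n7('ccbea'): parent n6 fail=1; on 'a' 1 → fail=2;  out ∅∪{0,7}={0,7}
  n15('dcabb'): parent n14 fail=10; on 'b' 10→0 → fail=0;  out {3}∪∅={3}
  n19('eebba'): parent n18 fail=0; on 'a' 0 → fail=9;  out ∅∪{7}={7}
  n24('ddeec'): parent n23 fail=16; on 'c' 16→1→0 → fail=3;  out {5}∪∅={5}
  n8('ccbeaa'): parent n7 fail=2; on 'a' 2→9→0 → fail=9;  out {1}∪{7}={1,7}
  n20('eebbae'): parent n19 fail=9; on 'e' 9→0 → fail=1;  out {4}∪∅={4}

Scan:
[0] read 'e'  n0⇒n1
[1] read 'a'  n1⇒n2  ** P0@[0:1],P7@[1:1]
[2] read 'b'  n2⇒n10 ·f  ** P2@[1:2]
[3] read 'd'  n10⇒n11 ·f
[4] read 'e'  n11⇒n1 ·f
[5] read 'b'  n1⇒n0 ·f
[6] read 'e'  n0⇒n1
[7] read 'a'  n1⇒n2  ** P0@[6:7],P7@[7:7]
[8] read 'b'  n2⇒n10 ·f  ** P2@[7:8]
[9] read 'e'  n10⇒n1 ·f
[10] read 'd'  n1⇒n11 ·f
[11] read 'e'  n11⇒n1 ·f
[12] read 'e'  n1⇒n16
[13] read 'b'  n16⇒n17
[14] read 'b'  n17⇒n18
[15] read 'a'  n18⇒n19  ** P7@[15:15]
[16] read 'e'  n19⇒n20  ** P4@[11:16]
[17] read 'a'  n20⇒n2 ·f  ** P0@[16:17],P7@[17:17]
[18] read 'b'  n2⇒n10 ·f  ** P2@[17:18]
[19] read 'e'  n10⇒n1 ·f
[20] read 'e'  n1⇒n16
[21] read 'b'  n16⇒n17
[22] read 'b'  n17⇒n18
[23] read 'a'  n18⇒n19  ** P7@[23:23]
[24] read 'e'  n19⇒n20  ** P4@[19:24]
[25] read 'c'  n20⇒n3 ·f
[26] read 'd'  n3⇒n11 ·f
[27] read 'd'  n11⇒n21
[28] read 'e'  n21⇒n22
[29] read 'e'  n22⇒n23
[30] read 'c'  n23⇒n24  ** P5@[26:30]
[31] read 'a'  n24⇒n9 ·f  ** P7@[31:31]
[32] read 'c'  n9⇒n25
[33] read 'd'  n25⇒n11 ·f
[34] read 'd'  n11⇒n21
[35] read 'e'  n21⇒n22
[36] read 'e'  n22⇒n23
[37] read 'c'  n23⇒n24  ** P5@[33:37]
[38] read 'e'  n24⇒n1 ·f
[39] read 'a'  n1⇒n2  ** P0@[38:39],P7@[39:39]
[40] read 'd'  n2⇒n11 ·f
[41] read 'c'  n11⇒n12
[42] read 'a'  n12⇒n13  ** P7@[42:42]
[43] read 'b'  n13⇒n14  ** P2@[42:43]
[44] read 'b'  n14⇒n15  ** P3@[40:44]
[45] read 'a'  n15⇒n9 ·f  ** P7@[45:45]
[46] read 'e'  n9⇒n1 ·f
[47] read 'e'  n1⇒n16

Result: [[1,0],[1,7],[2,2],[7,0],[7,7],[8,2],[15,7],[16,4],[17,0],[17,7],[18,2],[23,7],[24,4],[30,5],[31,7],[37,5],[39,0],[39,7],[42,7],[43,2],[44,3],[45,7]]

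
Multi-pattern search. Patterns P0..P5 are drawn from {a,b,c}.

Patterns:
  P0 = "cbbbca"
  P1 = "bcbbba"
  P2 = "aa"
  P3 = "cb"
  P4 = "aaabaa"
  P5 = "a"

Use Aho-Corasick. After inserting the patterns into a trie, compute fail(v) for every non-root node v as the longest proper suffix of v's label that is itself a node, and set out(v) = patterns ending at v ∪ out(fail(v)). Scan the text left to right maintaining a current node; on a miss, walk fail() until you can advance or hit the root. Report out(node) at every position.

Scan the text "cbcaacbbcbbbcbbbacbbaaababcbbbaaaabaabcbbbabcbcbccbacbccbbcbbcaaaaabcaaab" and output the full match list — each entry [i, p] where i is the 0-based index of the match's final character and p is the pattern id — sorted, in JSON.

Build automaton:
Trie (insert patterns):
  0='ε' goto a→13 b→7 c→1
  1='c' goto b→2
  2='cb' goto b→3  ←P3
  3='cbb' goto b→4
  4='cbbb' goto c→5
  5='cbbbc' goto a→6
  6='cbbbca' goto ·  ←P0
  7='b' goto c→8
  8='bc' goto b→9
  9='bcb' goto b→10
  10='bcbb' goto b→11
  11='bcbbb' goto a→12
  12='bcbbba' goto ·  ←P1
  13='a' goto a→14  ←P5
  14='aa' goto a→15  ←P2
  15='aaa' goto b→16
  16='aaab' goto a→17
  17='aaaba' goto a→18
  18='aaabaa' goto ·  ←P4

BFS fail/out derivation:
  fail(1) 'c': from fail(0)=0 chase 'c': 0 ⇒ 0;  out=∅∪out(0)=∅
  fail(7) 'b': from fail(0)=0 chase 'b': 0 ⇒ 0;  out=∅∪out(0)=∅
  fail(13) 'a': from fail(0)=0 chase 'a': 0 ⇒ 0;  out={5}∪out(0)={5}
  fail(2) 'cb': from fail(1)=0 chase 'b': 0 ⇒ 7;  out={3}∪out(7)={3}
  fail(8) 'bc': from fail(7)=0 chase 'c': 0 ⇒ 1;  out=∅∪out(1)=∅
  fail(14) 'aa': from fail(13)=0 chase 'a': 0 ⇒ 13;  out={2}∪out(13)={2,5}
  fail(3) 'cbb': from fail(2)=7 chase 'b': 7→0 ⇒ 7;  out=∅∪out(7)=∅
  fail(9) 'bcb': from fail(8)=1 chase 'b': 1 ⇒ 2;  out=∅∪out(2)={3}
  fail(15) 'aaa': from fail(14)=13 chase 'a': 13 ⇒ 14;  out=∅∪out(14)={2,5}
  fail(4) 'cbbb': from fail(3)=7 chase 'b': 7→0 ⇒ 7;  out=∅∪out(7)=∅
  fail(10) 'bcbb': from fail(9)=2 chase 'b': 2 ⇒ 3;  out=∅∪out(3)=∅
  fail(16) 'aaab': from fail(15)=14 chase 'b': 14→13→0 ⇒ 7;  out=∅∪out(7)=∅
  fail(5) 'cbbbc': from fail(4)=7 chase 'c': 7 ⇒ 8;  out=∅∪out(8)=∅
  fail(11) 'bcbbb': from fail(10)=3 chase 'b': 3 ⇒ 4;  out=∅∪out(4)=∅
  fail(17) 'aaaba': from fail(16)=7 chase 'a': 7→0 ⇒ 13;  out=∅∪out(13)={5}
  fail(6) 'cbbbca': from fail(5)=8 chase 'a': 8→1→0 ⇒ 13;  out={0}∪out(13)={0,5}
  fail(12) 'bcbbba': from fail(11)=4 chase 'a': 4→7→0 ⇒ 13;  out={1}∪out(13)={1,5}
  fail(18) 'aaabaa': from fail(17)=13 chase 'a': 13 ⇒ 14;  out={4}∪out(14)={2,4,5}

Text stream:
i=0 'c': node 0→1
i=1 'b': node 1→2  → match P3@[0:1]
i=2 'c': node 2→8 ·f
i=3 'a': node 8→13 ·f  → match P5@[3:3]
i=4 'a': node 13→14  → match P2@[3:4],P5@[4:4]
i=5 'c': node 14→1 ·f
i=6 'b': node 1→2  → match P3@[5:6]
i=7 'b': node 2→3
i=8 'c': node 3→8 ·f
i=9 'b': node 8→9  → match P3@[8:9]
i=10 'b': node 9→10
i=11 'b': node 10→11
i=12 'c': node 11→5 ·f
i=13 'b': node 5→9 ·f  → match P3@[12:13]
i=14 'b': node 9→10
i=15 'b': node 10→11
i=16 'a': node 11→12  → match P1@[11:16],P5@[16:16]
i=17 'c': node 12→1 ·f
i=18 'b': node 1→2  → match P3@[17:18]
i=19 'b': node 2→3
i=20 'a': node 3→13 ·f  → match P5@[20:20]
i=21 'a': node 13→14  → match P2@[20:21],P5@[21:21]
i=22 'a': node 14→15  → match P2@[21:22],P5@[22:22]
i=23 'b': node 15→16
i=24 'a': node 16→17  → match P5@[24:24]
i=25 'b': node 17→7 ·f
i=26 'c': node 7→8
i=27 'b': node 8→9  → match P3@[26:27]
i=28 'b': node 9→10
i=29 'b': node 10→11
i=30 'a': node 11→12  → match P1@[25:30],P5@[30:30]
i=31 'a': node 12→14 ·f  → match P2@[30:31],P5@[31:31]
i=32 'a': node 14→15  → match P2@[31:32],P5@[32:32]
i=33 'a': node 15→15 ·f  → match P2@[32:33],P5@[33:33]
i=34 'b': node 15→16
i=35 'a': node 16→17  → match P5@[35:35]
i=36 'a': node 17→18  → match P2@[35:36],P4@[31:36],P5@[36:36]
i=37 'b': node 18→7 ·f
i=38 'c': node 7→8
i=39 'b': node 8→9  → match P3@[38:39]
i=40 'b': node 9→10
i=41 'b': node 10→11
i=42 'a': node 11→12  → match P1@[37:42],P5@[42:42]
i=43 'b': node 12→7 ·f
i=44 'c': node 7→8
i=45 'b': node 8→9  → match P3@[44:45]
i=46 'c': node 9→8 ·f
i=47 'b': node 8→9  → match P3@[46:47]
i=48 'c': node 9→8 ·f
i=49 'c': node 8→1 ·f
i=50 'b': node 1→2  → match P3@[49:50]
i=51 'a': node 2→13 ·f  → match P5@[51:51]
i=52 'c': node 13→1 ·f
i=53 'b': node 1→2  → match P3@[52:53]
i=54 'c': node 2→8 ·f
i=55 'c': node 8→1 ·f
i=56 'b': node 1→2  → match P3@[55:56]
i=57 'b': node 2→3
i=58 'c': node 3→8 ·f
i=59 'b': node 8→9  → match P3@[58:59]
i=60 'b': node 9→10
i=61 'c': node 10→8 ·f
i=62 'a': node 8→13 ·f  → match P5@[62:62]
i=63 'a': node 13→14  → match P2@[62:63],P5@[63:63]
i=64 'a': node 14→15  → match P2@[63:64],P5@[64:64]
i=65 'a': node 15→15 ·f  → match P2@[64:65],P5@[65:65]
i=66 'a': node 15→15 ·f  → match P2@[65:66],P5@[66:66]
i=67 'b': node 15→16
i=68 'c': node 16→8 ·f
i=69 'a': node 8→13 ·f  → match P5@[69:69]
i=70 'a': node 13→14  → match P2@[69:70],P5@[70:70]
i=71 'a': node 14→15  → match P2@[70:71],P5@[71:71]
i=72 'b': node 15→16

All matches (sorted): [[1,3],[3,5],[4,2],[4,5],[6,3],[9,3],[13,3],[16,1],[16,5],[18,3],[20,5],[21,2],[21,5],[22,2],[22,5],[24,5],[27,3],[30,1],[30,5],[31,2],[31,5],[32,2],[32,5],[33,2],[33,5],[35,5],[36,2],[36,4],[36,5],[39,3],[42,1],[42,5],[45,3],[47,3],[50,3],[51,5],[53,3],[56,3],[59,3],[62,5],[63,2],[63,5],[64,2],[64,5],[65,2],[65,5],[66,2],[66,5],[69,5],[70,2],[70,5],[71,2],[71,5]]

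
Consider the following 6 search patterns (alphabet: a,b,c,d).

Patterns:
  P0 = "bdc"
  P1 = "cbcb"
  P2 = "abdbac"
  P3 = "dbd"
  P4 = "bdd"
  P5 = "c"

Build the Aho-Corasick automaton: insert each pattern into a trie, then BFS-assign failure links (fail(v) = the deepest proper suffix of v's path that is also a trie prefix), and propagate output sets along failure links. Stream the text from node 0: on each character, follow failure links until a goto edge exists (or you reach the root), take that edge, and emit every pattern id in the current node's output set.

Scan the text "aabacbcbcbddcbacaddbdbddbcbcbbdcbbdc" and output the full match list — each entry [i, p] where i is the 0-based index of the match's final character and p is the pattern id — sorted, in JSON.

Construct AC machine:
Trie (insert patterns):
  n0 'ε': a→8 b→1 c→4 d→14
  n1 'b': d→2
  n2 'bd': c→3 d→17
  n3 'bdc': ·  [P0 ends]
  n4 'c': b→5  [P5 ends]
  n5 'cb': c→6
  n6 'cbc': b→7
  n7 'cbcb': ·  [P1 ends]
  n8 'a': b→9
  n9 'ab': d→10
  n10 'abd': b→11
  n11 'abdb': a→12
  n12 'abdba': c→13
  n13 'abdbac': ·  [P2 ends]
  n14 'd': b→15
  n15 'db': d→16
  n16 'dbd': ·  [P3 ends]
  n17 'bdd': ·  [P4 ends]

Failure links (BFS by depth):
  n1('b'): parent n0 fail=0; on 'b' 0 → fail=0;  out ∅∪∅=∅
  n4('c'): parent n0 fail=0; on 'c' 0 → fail=0;  out {5}∪∅={5}
  n8('a'): parent n0 fail=0; on 'a' 0 → fail=0;  out ∅∪∅=∅
  n14('d'): parent n0 fail=0; on 'd' 0 → fail=0;  out ∅∪∅=∅
  n2('bd'): parent n1 fail=0; on 'd' 0 → fail=14;  out ∅∪∅=∅
  n5('cb'): parent n4 fail=0; on 'b' 0 → fail=1;  out ∅∪∅=∅
  n9('ab'): parent n8 fail=0; on 'b' 0 → fail=1;  out ∅∪∅=∅
  n15('db'): parent n14 fail=0; on 'b' 0 → fail=1;  out ∅∪∅=∅
  n3('bdc'): parent n2 fail=14; on 'c' 14→0 → fail=4;  out {0}∪{5}={0,5}
  n6('cbc'): parent n5 fail=1; on 'c' 1→0 → fail=4;  out ∅∪{5}={5}
  n10('abd'): parent n9 fail=1; on 'd' 1 → fail=2;  out ∅∪∅=∅
  n16('dbd'): parent n15 fail=1; on 'd' 1 → fail=2;  out {3}∪∅={3}
  n17('bdd'): parent n2 fail=14; on 'd' 14→0 → fail=14;  out {4}∪∅={4}
  n7('cbcb'): parent n6 fail=4; on 'b' 4 → fail=5;  out {1}∪∅={1}
  n11('abdb'): parent n10 fail=2; on 'b' 2→14 → fail=15;  out ∅∪∅=∅
  n12('abdba'): parent n11 fail=15; on 'a' 15→1→0 → fail=8;  out ∅∪∅=∅
  n13('abdbac'): parent n12 fail=8; on 'c' 8→0 → fail=4;  out {2}∪{5}={2,5}

Run:
i=0 'a': node 0→8
i=1 'a': node 8→8 ·f
i=2 'b': node 8→9
i=3 'a': node 9→8 ·f
i=4 'c': node 8→4 ·f  emit P5@[4:4]
i=5 'b': node 4→5
i=6 'c': node 5→6  emit P5@[6:6]
i=7 'b': node 6→7  emit P1@[4:7]
i=8 'c': node 7→6 ·f  emit P5@[8:8]
i=9 'b': node 6→7  emit P1@[6:9]
i=10 'd': node 7→2 ·f
i=11 'd': node 2→17  emit P4@[9:11]
i=12 'c': node 17→4 ·f  emit P5@[12:12]
i=13 'b': node 4→5
i=14 'a': node 5→8 ·f
i=15 'c': node 8→4 ·f  emit P5@[15:15]
i=16 'a': node 4→8 ·f
i=17 'd': node 8→14 ·f
i=18 'd': node 14→14 ·f
i=19 'b': node 14→15
i=20 'd': node 15→16  emit P3@[18:20]
i=21 'b': node 16→15 ·f
i=22 'd': node 15→16  emit P3@[20:22]
i=23 'd': node 16→17 ·f  emit P4@[21:23]
i=24 'b': node 17→15 ·f
i=25 'c': node 15→4 ·f  emit P5@[25:25]
i=26 'b': node 4→5
i=27 'c': node 5→6  emit P5@[27:27]
i=28 'b': node 6→7  emit P1@[25:28]
i=29 'b': node 7→1 ·f
i=30 'd': node 1→2
i=31 'c': node 2→3  emit P0@[29:31],P5@[31:31]
i=32 'b': node 3→5 ·f
i=33 'b': node 5→1 ·f
i=34 'd': node 1→2
i=35 'c': node 2→3  emit P0@[33:35],P5@[35:35]

All matches (sorted): [[4,5],[6,5],[7,1],[8,5],[9,1],[11,4],[12,5],[15,5],[20,3],[22,3],[23,4],[25,5],[27,5],[28,1],[31,0],[31,5],[35,0],[35,5]]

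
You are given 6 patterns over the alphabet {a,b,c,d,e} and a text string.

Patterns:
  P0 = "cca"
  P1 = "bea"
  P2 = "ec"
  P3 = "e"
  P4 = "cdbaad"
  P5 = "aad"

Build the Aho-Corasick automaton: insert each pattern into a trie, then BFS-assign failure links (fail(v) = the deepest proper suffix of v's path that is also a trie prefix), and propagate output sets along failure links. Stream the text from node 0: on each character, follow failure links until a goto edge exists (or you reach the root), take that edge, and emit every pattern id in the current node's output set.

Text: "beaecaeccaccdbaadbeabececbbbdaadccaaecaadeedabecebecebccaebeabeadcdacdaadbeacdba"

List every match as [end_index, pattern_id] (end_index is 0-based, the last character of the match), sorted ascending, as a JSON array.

Build:
Trie (insert patterns):
  n0 'ε': a→14 b→4 c→1 e→7
  n1 'c': c→2 d→9
  n2 'cc': a→3
  n3 'cca': ·  ←P0
  n4 'b': e→5
  n5 'be': a→6
  n6 'bea': ·  ←P1
  n7 'e': c→8  ←P3
  n8 'ec': ·  ←P2
  n9 'cd': b→10
  n10 'cdb': a→11
  n11 'cdba': a→12
  n12 'cdbaa': d→13
  n13 'cdbaad': ·  ←P4
  n14 'a': a→15
  n15 'aa': d→16
  n16 'aad': ·  ←P5

Failure links (BFS by depth):
  fail(1) 'c': from fail(0)=0 chase 'c': 0 ⇒ 0;  out=∅∪out(0)=∅
  fail(4) 'b': from fail(0)=0 chase 'b': 0 ⇒ 0;  out=∅∪out(0)=∅
  fail(7) 'e': from fail(0)=0 chase 'e': 0 ⇒ 0;  out={3}∪out(0)={3}
  fail(14) 'a': from fail(0)=0 chase 'a': 0 ⇒ 0;  out=∅∪out(0)=∅
  fail(2) 'cc': from fail(1)=0 chase 'c': 0 ⇒ 1;  out=∅∪out(1)=∅
  fail(5) 'be': from fail(4)=0 chase 'e': 0 ⇒ 7;  out=∅∪out(7)={3}
  fail(8) 'ec': from fail(7)=0 chase 'c': 0 ⇒ 1;  out={2}∪out(1)={2}
  fail(9) 'cd': from fail(1)=0 chase 'd': 0 ⇒ 0;  out=∅∪out(0)=∅
  fail(15) 'aa': from fail(14)=0 chase 'a': 0 ⇒ 14;  out=∅∪out(14)=∅
  fail(3) 'cca': from fail(2)=1 chase 'a': 1→0 ⇒ 14;  out={0}∪out(14)={0}
  fail(6) 'bea': from fail(5)=7 chase 'a': 7→0 ⇒ 14;  out={1}∪out(14)={1}
  fail(10) 'cdb': from fail(9)=0 chase 'b': 0 ⇒ 4;  out=∅∪out(4)=∅
  fail(16) 'aad': from fail(15)=14 chase 'd': 14→0 ⇒ 0;  out={5}∪out(0)={5}
  fail(11) 'cdba': from fail(10)=4 chase 'a': 4→0 ⇒ 14;  out=∅∪out(14)=∅
  fail(12) 'cdbaa': from fail(11)=14 chase 'a': 14 ⇒ 15;  out=∅∪out(15)=∅
  fail(13) 'cdbaad': from fail(12)=15 chase 'd': 15 ⇒ 16;  out={4}∪out(16)={4,5}

Text stream:
i=0 'b': node 0→4
i=1 'e': node 4→5  ** P3@[1:1]
i=2 'a': node 5→6  ** P1@[0:2]
i=3 'e': node 6→7 (via fail)  ** P3@[3:3]
i=4 'c': node 7→8  ** P2@[3:4]
i=5 'a': node 8→14 (via fail)
i=6 'e': node 14→7 (via fail)  ** P3@[6:6]
i=7 'c': node 7→8  ** P2@[6:7]
i=8 'c': node 8→2 (via fail)
i=9 'a': node 2→3  ** P0@[7:9]
i=10 'c': node 3→1 (via fail)
i=11 'c': node 1→2
i=12 'd': node 2→9 (via fail)
i=13 'b': node 9→10
i=14 'a': node 10→11
i=15 'a': node 11→12
i=16 'd': node 12→13  ** P4@[11:16],P5@[14:16]
i=17 'b': node 13→4 (via fail)
i=18 'e': node 4→5  ** P3@[18:18]
i=19 'a': node 5→6  ** P1@[17:19]
i=20 'b': node 6→4 (via fail)
i=21 'e': node 4→5  ** P3@[21:21]
i=22 'c': node 5→8 (via fail)  ** P2@[21:22]
i=23 'e': node 8→7 (via fail)  ** P3@[23:23]
i=24 'c': node 7→8  ** P2@[23:24]
i=25 'b': node 8→4 (via fail)
i=26 'b': node 4→4 (via fail)
i=27 'b': node 4→4 (via fail)
i=28 'd': node 4→0 (via fail)
i=29 'a': node 0→14
i=30 'a': node 14→15
i=31 'd': node 15→16  ** P5@[29:31]
i=32 'c': node 16→1 (via fail)
i=33 'c': node 1→2
i=34 'a': node 2→3  ** P0@[32:34]
i=35 'a': node 3→15 (via fail)
i=36 'e': node 15→7 (via fail)  ** P3@[36:36]
i=37 'c': node 7→8  ** P2@[36:37]
i=38 'a': node 8→14 (via fail)
i=39 'a': node 14→15
i=40 'd': node 15→16  ** P5@[38:40]
i=41 'e': node 16→7 (via fail)  ** P3@[41:41]
i=42 'e': node 7→7 (via fail)  ** P3@[42:42]
i=43 'd': node 7→0 (via fail)
i=44 'a': node 0→14
i=45 'b': node 14→4 (via fail)
i=46 'e': node 4→5  ** P3@[46:46]
i=47 'c': node 5→8 (via fail)  ** P2@[46:47]
i=48 'e': node 8→7 (via fail)  ** P3@[48:48]
i=49 'b': node 7→4 (via fail)
i=50 'e': node 4→5  ** P3@[50:50]
i=51 'c': node 5→8 (via fail)  ** P2@[50:51]
i=52 'e': node 8→7 (via fail)  ** P3@[52:52]
i=53 'b': node 7→4 (via fail)
i=54 'c': node 4→1 (via fail)
i=55 'c': node 1→2
i=56 'a': node 2→3  ** P0@[54:56]
i=57 'e': node 3→7 (via fail)  ** P3@[57:57]
i=58 'b': node 7→4 (via fail)
i=59 'e': node 4→5  ** P3@[59:59]
i=60 'a': node 5→6  ** P1@[58:60]
i=61 'b': node 6→4 (via fail)
i=62 'e': node 4→5  ** P3@[62:62]
i=63 'a': node 5→6  ** P1@[61:63]
i=64 'd': node 6→0 (via fail)
i=65 'c': node 0→1
i=66 'd': node 1→9
i=67 'a': node 9→14 (via fail)
i=68 'c': node 14→1 (via fail)
i=69 'd': node 1→9
i=70 'a': node 9→14 (via fail)
i=71 'a': node 14→15
i=72 'd': node 15→16  ** P5@[70:72]
i=73 'b': node 16→4 (via fail)
i=74 'e': node 4→5  ** P3@[74:74]
i=75 'a': node 5→6  ** P1@[73:75]
i=76 'c': node 6→1 (via fail)
i=77 'd': node 1→9
i=78 'b': node 9→10
i=79 'a': node 10→11

Matches: [[1,3],[2,1],[3,3],[4,2],[6,3],[7,2],[9,0],[16,4],[16,5],[18,3],[19,1],[21,3],[22,2],[23,3],[24,2],[31,5],[34,0],[36,3],[37,2],[40,5],[41,3],[42,3],[46,3],[47,2],[48,3],[50,3],[51,2],[52,3],[56,0],[57,3],[59,3],[60,1],[62,3],[63,1],[72,5],[74,3],[75,1]]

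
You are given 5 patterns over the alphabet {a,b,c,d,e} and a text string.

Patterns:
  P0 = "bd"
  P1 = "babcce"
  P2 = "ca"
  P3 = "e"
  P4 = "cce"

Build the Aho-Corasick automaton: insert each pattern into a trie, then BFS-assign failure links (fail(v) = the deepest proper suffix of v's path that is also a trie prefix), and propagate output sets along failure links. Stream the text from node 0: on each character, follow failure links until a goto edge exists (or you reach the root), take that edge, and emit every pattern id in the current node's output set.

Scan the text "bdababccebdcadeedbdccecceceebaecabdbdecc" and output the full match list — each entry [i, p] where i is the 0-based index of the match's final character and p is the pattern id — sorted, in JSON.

Build:
Trie (insert patterns):
  n0 'ε': b→1 c→8 e→10
  n1 'b': a→3 d→2
  n2 'bd': ·  ←P0
  n3 'ba': b→4
  n4 'bab': c→5
  n5 'babc': c→6
  n6 'babcc': e→7
  n7 'babcce': ·  ←P1
  n8 'c': a→9 c→11
  n9 'ca': ·  ←P2
  n10 'e': ·  ←P3
  n11 'cc': e→12
  n12 'cce': ·  ←P4

BFS fail/out derivation:
  n1('b'): parent n0 fail=0; on 'b' 0 → fail=0;  out ∅∪∅=∅
  n8('c'): parent n0 fail=0; on 'c' 0 → fail=0;  out ∅∪∅=∅
  n10('e'): parent n0 fail=0; on 'e' 0 → fail=0;  out {3}∪∅={3}
  n2('bd'): parent n1 fail=0; on 'd' 0 → fail=0;  out {0}∪∅={0}
  n3('ba'): parent n1 fail=0; on 'a' 0 → fail=0;  out ∅∪∅=∅
  n9('ca'): parent n8 fail=0; on 'a' 0 → fail=0;  out {2}∪∅={2}
  n11('cc'): parent n8 fail=0; on 'c' 0 → fail=8;  out ∅∪∅=∅
  n4('bab'): parent n3 fail=0; on 'b' 0 → fail=1;  out ∅∪∅=∅
  n12('cce'): parent n11 fail=8; on 'e' 8→0 → fail=10;  out {4}∪{3}={3,4}
  n5('babc'): parent n4 fail=1; on 'c' 1→0 → fail=8;  out ∅∪∅=∅
  n6('babcc'): parent n5 fail=8; on 'c' 8 → fail=11;  out ∅∪∅=∅
  n7('babcce'): parent n6 fail=11; on 'e' 11 → fail=12;  out {1}∪{3,4}={1,3,4}

Text stream:
pos 0 'b': at 1
pos 1 'd': at 2  → match P0@[0:1]
pos 2 'a': at 0 ·f
pos 3 'b': at 1
pos 4 'a': at 3
pos 5 'b': at 4
pos 6 'c': at 5
pos 7 'c': at 6
pos 8 'e': at 7  → match P1@[3:8],P3@[8:8],P4@[6:8]
pos 9 'b': at 1 ·f
pos 10 'd': at 2  → match P0@[9:10]
pos 11 'c': at 8 ·f
pos 12 'a': at 9  → match P2@[11:12]
pos 13 'd': at 0 ·f
pos 14 'e': at 10  → match P3@[14:14]
pos 15 'e': at 10 ·f  → match P3@[15:15]
pos 16 'd': at 0 ·f
pos 17 'b': at 1
pos 18 'd': at 2  → match P0@[17:18]
pos 19 'c': at 8 ·f
pos 20 'c': at 11
pos 21 'e': at 12  → match P3@[21:21],P4@[19:21]
pos 22 'c': at 8 ·f
pos 23 'c': at 11
pos 24 'e': at 12  → match P3@[24:24],P4@[22:24]
pos 25 'c': at 8 ·f
pos 26 'e': at 10 ·f  → match P3@[26:26]
pos 27 'e': at 10 ·f  → match P3@[27:27]
pos 28 'b': at 1 ·f
pos 29 'a': at 3
pos 30 'e': at 10 ·f  → match P3@[30:30]
pos 31 'c': at 8 ·f
pos 32 'a': at 9  → match P2@[31:32]
pos 33 'b': at 1 ·f
pos 34 'd': at 2  → match P0@[33:34]
pos 35 'b': at 1 ·f
pos 36 'd': at 2  → match P0@[35:36]
pos 37 'e': at 10 ·f  → match P3@[37:37]
pos 38 'c': at 8 ·f
pos 39 'c': at 11

Result: [[1,0],[8,1],[8,3],[8,4],[10,0],[12,2],[14,3],[15,3],[18,0],[21,3],[21,4],[24,3],[24,4],[26,3],[27,3],[30,3],[32,2],[34,0],[36,0],[37,3]]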